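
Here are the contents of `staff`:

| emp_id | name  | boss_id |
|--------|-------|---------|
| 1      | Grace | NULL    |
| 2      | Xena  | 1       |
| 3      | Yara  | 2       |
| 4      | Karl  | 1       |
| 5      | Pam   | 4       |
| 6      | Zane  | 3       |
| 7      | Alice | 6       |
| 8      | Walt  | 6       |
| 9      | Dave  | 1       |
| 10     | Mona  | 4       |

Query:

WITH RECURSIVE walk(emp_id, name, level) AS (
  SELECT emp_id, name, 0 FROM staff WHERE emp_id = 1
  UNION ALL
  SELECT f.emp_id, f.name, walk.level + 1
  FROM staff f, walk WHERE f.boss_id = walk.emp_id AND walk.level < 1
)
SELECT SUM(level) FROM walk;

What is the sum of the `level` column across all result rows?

Base: emp_id=1 (Grace) at level 0.
Iteration 1: rows with boss_id in {1} -> Xena (id 2, level 1), Karl (id 4, level 1), Dave (id 9, level 1).
Iteration 2: level < 1 fails for all current rows; recursion stops.
SUM(level) = 0 + 1 + 1 + 1 = 3.

3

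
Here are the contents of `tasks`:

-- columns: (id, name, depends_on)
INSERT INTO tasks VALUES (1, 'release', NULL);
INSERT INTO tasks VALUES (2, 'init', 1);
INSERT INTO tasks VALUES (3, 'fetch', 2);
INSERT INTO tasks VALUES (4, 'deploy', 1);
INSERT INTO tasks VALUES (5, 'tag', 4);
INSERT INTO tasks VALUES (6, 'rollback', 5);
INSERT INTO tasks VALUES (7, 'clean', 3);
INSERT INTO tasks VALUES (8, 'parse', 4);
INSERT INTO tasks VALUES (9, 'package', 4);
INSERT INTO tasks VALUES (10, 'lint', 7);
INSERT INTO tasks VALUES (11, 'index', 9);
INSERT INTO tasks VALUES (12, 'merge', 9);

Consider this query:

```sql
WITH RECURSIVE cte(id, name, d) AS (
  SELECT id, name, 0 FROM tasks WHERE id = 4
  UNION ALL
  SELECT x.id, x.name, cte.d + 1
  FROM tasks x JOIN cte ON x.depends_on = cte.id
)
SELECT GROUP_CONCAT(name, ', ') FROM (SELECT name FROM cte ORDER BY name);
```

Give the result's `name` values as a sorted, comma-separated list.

deploy, index, merge, package, parse, rollback, tag

Base: id=4 (deploy) at d 0.
Iteration 1: rows with depends_on in {4} -> tag (id 5, d 1), parse (id 8, d 1), package (id 9, d 1).
Iteration 2: rows with depends_on in {5,8,9} -> rollback (id 6, d 2), index (id 11, d 2), merge (id 12, d 2).
Iteration 3: no rows with depends_on in {6,11,12}; recursion stops.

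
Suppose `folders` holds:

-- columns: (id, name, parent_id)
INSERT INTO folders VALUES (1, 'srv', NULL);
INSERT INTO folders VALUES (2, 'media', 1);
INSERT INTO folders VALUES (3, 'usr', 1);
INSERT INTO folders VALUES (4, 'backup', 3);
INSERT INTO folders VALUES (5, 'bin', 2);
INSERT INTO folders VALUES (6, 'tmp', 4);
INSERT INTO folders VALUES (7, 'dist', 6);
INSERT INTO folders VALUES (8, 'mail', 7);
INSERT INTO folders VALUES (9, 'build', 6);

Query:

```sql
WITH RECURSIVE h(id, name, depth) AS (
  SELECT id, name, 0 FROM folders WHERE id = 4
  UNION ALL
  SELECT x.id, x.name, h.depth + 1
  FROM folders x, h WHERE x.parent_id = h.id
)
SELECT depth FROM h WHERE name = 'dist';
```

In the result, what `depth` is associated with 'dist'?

2

Base: id=4 (backup) at depth 0.
Iteration 1: rows with parent_id in {4} -> tmp (id 6, depth 1).
Iteration 2: rows with parent_id in {6} -> dist (id 7, depth 2), build (id 9, depth 2).
Iteration 3: rows with parent_id in {7,9} -> mail (id 8, depth 3).
Iteration 4: no rows with parent_id in {8}; recursion stops.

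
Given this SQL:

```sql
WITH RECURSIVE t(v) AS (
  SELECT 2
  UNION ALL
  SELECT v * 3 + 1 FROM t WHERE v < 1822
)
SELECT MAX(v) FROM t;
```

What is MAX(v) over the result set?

Base: v=2.
Iteration 1: 2 < 1822 holds -> v = 2 * 3 + 1 = 7.
Iteration 2: 7 < 1822 holds -> v = 7 * 3 + 1 = 22.
Iteration 3: 22 < 1822 holds -> v = 22 * 3 + 1 = 67.
Iteration 4: 67 < 1822 holds -> v = 67 * 3 + 1 = 202.
Iteration 5: 202 < 1822 holds -> v = 202 * 3 + 1 = 607.
Iteration 6: 607 < 1822 holds -> v = 607 * 3 + 1 = 1822.
Iteration 7: 1822 < 1822 fails; recursion stops.
v values: 2, 7, 22, 67, 202, 607, 1822; the maximum is 1822.

1822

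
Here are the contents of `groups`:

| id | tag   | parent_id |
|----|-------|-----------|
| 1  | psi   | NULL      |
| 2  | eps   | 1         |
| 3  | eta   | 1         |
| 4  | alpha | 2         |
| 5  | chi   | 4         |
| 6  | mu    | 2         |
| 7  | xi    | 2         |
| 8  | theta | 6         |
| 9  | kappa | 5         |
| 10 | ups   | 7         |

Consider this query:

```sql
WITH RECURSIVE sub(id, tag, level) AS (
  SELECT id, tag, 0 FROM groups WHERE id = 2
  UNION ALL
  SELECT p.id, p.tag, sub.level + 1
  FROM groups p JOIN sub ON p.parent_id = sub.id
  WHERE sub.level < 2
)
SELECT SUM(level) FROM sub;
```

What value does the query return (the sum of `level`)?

Base: id=2 (eps) at level 0.
Iteration 1: rows with parent_id in {2} -> alpha (id 4, level 1), mu (id 6, level 1), xi (id 7, level 1).
Iteration 2: rows with parent_id in {4,6,7} -> chi (id 5, level 2), theta (id 8, level 2), ups (id 10, level 2).
Iteration 3: level < 2 fails for all current rows; recursion stops.
SUM(level) = 0 + 1 + 1 + 1 + 2 + 2 + 2 = 9.

9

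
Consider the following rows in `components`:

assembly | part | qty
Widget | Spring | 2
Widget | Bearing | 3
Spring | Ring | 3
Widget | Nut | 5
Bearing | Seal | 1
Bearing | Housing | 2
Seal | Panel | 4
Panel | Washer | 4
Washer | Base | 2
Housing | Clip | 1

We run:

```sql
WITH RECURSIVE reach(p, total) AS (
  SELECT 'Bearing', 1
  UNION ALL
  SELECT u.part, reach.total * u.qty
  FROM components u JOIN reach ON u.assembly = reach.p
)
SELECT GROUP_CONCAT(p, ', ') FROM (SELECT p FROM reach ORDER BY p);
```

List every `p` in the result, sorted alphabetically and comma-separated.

Base, Bearing, Clip, Housing, Panel, Seal, Washer

Base: (Bearing, total=1).
Iteration 1: components of {Bearing} -> Housing = 1*2 = 2, Seal = 1*1 = 1.
Iteration 2: components of {Housing,Seal} -> Clip = 2*1 = 2, Panel = 1*4 = 4.
Iteration 3: components of {Clip,Panel} -> Washer = 4*4 = 16.
Iteration 4: components of {Washer} -> Base = 16*2 = 32.
Iteration 5: no further components; recursion stops.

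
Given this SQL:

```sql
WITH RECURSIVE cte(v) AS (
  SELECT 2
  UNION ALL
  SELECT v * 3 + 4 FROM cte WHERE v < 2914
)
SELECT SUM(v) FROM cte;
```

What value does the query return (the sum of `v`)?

4358

Base: v=2.
Iteration 1: 2 < 2914 holds -> v = 2 * 3 + 4 = 10.
Iteration 2: 10 < 2914 holds -> v = 10 * 3 + 4 = 34.
Iteration 3: 34 < 2914 holds -> v = 34 * 3 + 4 = 106.
Iteration 4: 106 < 2914 holds -> v = 106 * 3 + 4 = 322.
Iteration 5: 322 < 2914 holds -> v = 322 * 3 + 4 = 970.
Iteration 6: 970 < 2914 holds -> v = 970 * 3 + 4 = 2914.
Iteration 7: 2914 < 2914 fails; recursion stops.
SUM(v) = 2 + 10 + 34 + 106 + 322 + 970 + 2914 = 4358.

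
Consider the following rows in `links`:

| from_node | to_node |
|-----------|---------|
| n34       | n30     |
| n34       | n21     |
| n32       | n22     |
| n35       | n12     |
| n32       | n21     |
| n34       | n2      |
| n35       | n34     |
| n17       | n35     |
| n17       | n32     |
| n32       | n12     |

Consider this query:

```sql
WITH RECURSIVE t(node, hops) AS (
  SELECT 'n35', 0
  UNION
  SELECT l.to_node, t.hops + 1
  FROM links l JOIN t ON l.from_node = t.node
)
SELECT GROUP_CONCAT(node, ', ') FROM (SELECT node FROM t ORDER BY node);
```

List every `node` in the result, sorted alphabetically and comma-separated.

Base: (n35, hops=0).
Iteration 1: edges from {n35} -> (n12, hops=1), (n34, hops=1).
Iteration 2: edges from {n12,n34} -> (n2, hops=2), (n21, hops=2), (n30, hops=2).
Iteration 3: no outgoing edges from {n2,n21,n30}; recursion stops.

n12, n2, n21, n30, n34, n35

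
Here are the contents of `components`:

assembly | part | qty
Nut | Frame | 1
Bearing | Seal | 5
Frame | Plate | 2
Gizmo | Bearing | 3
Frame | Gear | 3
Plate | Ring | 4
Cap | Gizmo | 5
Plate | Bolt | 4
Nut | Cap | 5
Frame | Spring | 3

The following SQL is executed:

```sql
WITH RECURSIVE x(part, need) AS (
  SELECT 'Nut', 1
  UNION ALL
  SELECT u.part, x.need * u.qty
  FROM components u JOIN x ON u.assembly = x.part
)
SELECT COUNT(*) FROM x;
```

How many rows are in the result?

11

Base: (Nut, need=1).
Iteration 1: components of {Nut} -> Cap = 1*5 = 5, Frame = 1*1 = 1.
Iteration 2: components of {Cap,Frame} -> Gear = 1*3 = 3, Gizmo = 5*5 = 25, Plate = 1*2 = 2, Spring = 1*3 = 3.
Iteration 3: components of {Gear,Gizmo,Plate,Spring} -> Bearing = 25*3 = 75, Bolt = 2*4 = 8, Ring = 2*4 = 8.
Iteration 4: components of {Bearing,Bolt,Ring} -> Seal = 75*5 = 375.
Iteration 5: no further components; recursion stops.
Total rows emitted: 11.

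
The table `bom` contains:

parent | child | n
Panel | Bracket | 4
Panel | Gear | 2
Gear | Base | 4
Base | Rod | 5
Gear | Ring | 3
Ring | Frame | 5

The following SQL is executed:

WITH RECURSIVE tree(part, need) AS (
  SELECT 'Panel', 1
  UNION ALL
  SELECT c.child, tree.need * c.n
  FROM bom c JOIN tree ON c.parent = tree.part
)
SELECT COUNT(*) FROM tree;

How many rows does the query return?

7

Base: (Panel, need=1).
Iteration 1: components of {Panel} -> Bracket = 1*4 = 4, Gear = 1*2 = 2.
Iteration 2: components of {Bracket,Gear} -> Base = 2*4 = 8, Ring = 2*3 = 6.
Iteration 3: components of {Base,Ring} -> Frame = 6*5 = 30, Rod = 8*5 = 40.
Iteration 4: no further components; recursion stops.
Total rows emitted: 7.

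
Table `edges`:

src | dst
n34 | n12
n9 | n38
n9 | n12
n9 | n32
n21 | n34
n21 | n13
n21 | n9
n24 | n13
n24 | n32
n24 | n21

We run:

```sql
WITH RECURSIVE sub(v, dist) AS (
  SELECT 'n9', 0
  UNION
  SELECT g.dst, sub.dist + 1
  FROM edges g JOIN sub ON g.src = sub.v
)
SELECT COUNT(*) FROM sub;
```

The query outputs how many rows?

Base: (n9, dist=0).
Iteration 1: edges from {n9} -> (n12, dist=1), (n32, dist=1), (n38, dist=1).
Iteration 2: no outgoing edges from {n12,n32,n38}; recursion stops.
Total rows emitted: 4.

4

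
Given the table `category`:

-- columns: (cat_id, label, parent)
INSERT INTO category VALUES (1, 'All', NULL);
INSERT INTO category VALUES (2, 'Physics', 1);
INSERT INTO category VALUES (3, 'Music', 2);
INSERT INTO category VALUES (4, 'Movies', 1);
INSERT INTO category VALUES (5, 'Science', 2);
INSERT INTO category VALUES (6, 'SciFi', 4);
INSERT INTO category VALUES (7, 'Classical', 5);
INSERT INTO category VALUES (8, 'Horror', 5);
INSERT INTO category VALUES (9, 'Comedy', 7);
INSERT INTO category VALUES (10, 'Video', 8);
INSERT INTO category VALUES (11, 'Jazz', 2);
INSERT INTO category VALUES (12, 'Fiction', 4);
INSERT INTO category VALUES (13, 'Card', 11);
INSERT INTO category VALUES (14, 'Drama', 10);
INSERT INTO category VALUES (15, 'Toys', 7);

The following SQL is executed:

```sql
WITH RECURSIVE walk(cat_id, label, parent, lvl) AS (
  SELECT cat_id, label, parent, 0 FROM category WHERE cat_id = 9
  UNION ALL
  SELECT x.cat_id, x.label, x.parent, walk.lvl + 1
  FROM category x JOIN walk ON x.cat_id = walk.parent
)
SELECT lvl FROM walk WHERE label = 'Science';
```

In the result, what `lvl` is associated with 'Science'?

2

Base: cat_id=9 (Comedy), parent=7, lvl 0.
Iteration 1: join on cat_id=7 -> Classical (id 7, parent=5, lvl 1).
Iteration 2: join on cat_id=5 -> Science (id 5, parent=2, lvl 2).
Iteration 3: join on cat_id=2 -> Physics (id 2, parent=1, lvl 3).
Iteration 4: join on cat_id=1 -> All (id 1, parent=NULL, lvl 4).
Iteration 5: parent is NULL; no match; recursion stops.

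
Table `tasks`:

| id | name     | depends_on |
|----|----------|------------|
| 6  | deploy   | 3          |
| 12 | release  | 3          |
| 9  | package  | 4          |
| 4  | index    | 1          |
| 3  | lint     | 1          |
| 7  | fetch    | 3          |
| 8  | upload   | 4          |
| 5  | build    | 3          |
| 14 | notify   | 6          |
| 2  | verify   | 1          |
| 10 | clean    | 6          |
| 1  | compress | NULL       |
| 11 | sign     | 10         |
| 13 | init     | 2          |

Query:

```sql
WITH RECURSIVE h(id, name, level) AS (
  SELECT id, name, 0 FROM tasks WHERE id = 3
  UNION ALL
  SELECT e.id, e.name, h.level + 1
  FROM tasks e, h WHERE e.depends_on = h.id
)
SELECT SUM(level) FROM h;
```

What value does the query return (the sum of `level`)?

Base: id=3 (lint) at level 0.
Iteration 1: rows with depends_on in {3} -> build (id 5, level 1), deploy (id 6, level 1), fetch (id 7, level 1), release (id 12, level 1).
Iteration 2: rows with depends_on in {5,6,7,12} -> clean (id 10, level 2), notify (id 14, level 2).
Iteration 3: rows with depends_on in {10,14} -> sign (id 11, level 3).
Iteration 4: no rows with depends_on in {11}; recursion stops.
SUM(level) = 0 + 1 + 1 + 1 + 1 + 2 + 2 + 3 = 11.

11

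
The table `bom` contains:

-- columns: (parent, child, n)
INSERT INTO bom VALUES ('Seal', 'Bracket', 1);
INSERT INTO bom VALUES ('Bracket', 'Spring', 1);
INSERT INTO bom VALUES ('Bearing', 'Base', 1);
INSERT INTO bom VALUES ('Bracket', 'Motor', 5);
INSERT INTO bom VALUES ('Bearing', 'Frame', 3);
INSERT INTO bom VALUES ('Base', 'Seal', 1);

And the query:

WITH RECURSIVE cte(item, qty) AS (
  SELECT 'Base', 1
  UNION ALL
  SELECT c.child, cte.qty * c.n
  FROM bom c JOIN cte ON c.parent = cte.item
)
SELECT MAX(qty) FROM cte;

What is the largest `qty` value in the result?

5

Base: (Base, qty=1).
Iteration 1: components of {Base} -> Seal = 1*1 = 1.
Iteration 2: components of {Seal} -> Bracket = 1*1 = 1.
Iteration 3: components of {Bracket} -> Motor = 1*5 = 5, Spring = 1*1 = 1.
Iteration 4: no further components; recursion stops.
qty values: 1, 1, 1, 5, 1; the maximum is 5.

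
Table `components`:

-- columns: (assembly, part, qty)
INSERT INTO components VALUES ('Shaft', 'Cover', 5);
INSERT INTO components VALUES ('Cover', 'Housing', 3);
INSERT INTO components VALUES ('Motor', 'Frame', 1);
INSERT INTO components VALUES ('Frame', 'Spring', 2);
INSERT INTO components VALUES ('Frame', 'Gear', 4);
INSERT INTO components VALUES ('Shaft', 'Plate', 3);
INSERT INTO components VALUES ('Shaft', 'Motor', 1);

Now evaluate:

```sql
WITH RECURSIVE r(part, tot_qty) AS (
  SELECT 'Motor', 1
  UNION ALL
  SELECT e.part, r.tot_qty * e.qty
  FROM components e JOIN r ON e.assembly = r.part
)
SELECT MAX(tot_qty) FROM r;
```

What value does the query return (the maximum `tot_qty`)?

4

Base: (Motor, tot_qty=1).
Iteration 1: components of {Motor} -> Frame = 1*1 = 1.
Iteration 2: components of {Frame} -> Gear = 1*4 = 4, Spring = 1*2 = 2.
Iteration 3: no further components; recursion stops.
tot_qty values: 1, 1, 2, 4; the maximum is 4.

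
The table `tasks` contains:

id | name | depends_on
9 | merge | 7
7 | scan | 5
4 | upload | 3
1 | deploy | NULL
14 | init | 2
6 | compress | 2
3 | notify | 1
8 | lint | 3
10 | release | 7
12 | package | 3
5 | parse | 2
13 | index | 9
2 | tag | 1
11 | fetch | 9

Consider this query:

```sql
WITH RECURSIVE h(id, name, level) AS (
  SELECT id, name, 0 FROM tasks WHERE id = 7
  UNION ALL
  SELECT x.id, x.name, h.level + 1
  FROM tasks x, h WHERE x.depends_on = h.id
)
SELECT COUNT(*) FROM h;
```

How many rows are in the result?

5

Base: id=7 (scan) at level 0.
Iteration 1: rows with depends_on in {7} -> merge (id 9, level 1), release (id 10, level 1).
Iteration 2: rows with depends_on in {9,10} -> fetch (id 11, level 2), index (id 13, level 2).
Iteration 3: no rows with depends_on in {11,13}; recursion stops.
Total rows emitted: 5.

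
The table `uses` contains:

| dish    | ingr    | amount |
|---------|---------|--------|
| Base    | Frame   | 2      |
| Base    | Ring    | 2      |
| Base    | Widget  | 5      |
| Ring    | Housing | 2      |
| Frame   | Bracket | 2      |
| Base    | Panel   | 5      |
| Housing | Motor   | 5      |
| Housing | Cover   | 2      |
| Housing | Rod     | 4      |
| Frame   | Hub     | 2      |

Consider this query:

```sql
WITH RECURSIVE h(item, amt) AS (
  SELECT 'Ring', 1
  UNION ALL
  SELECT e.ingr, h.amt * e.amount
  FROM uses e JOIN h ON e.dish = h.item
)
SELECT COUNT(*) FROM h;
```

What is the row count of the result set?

5

Base: (Ring, amt=1).
Iteration 1: components of {Ring} -> Housing = 1*2 = 2.
Iteration 2: components of {Housing} -> Cover = 2*2 = 4, Motor = 2*5 = 10, Rod = 2*4 = 8.
Iteration 3: no further components; recursion stops.
Total rows emitted: 5.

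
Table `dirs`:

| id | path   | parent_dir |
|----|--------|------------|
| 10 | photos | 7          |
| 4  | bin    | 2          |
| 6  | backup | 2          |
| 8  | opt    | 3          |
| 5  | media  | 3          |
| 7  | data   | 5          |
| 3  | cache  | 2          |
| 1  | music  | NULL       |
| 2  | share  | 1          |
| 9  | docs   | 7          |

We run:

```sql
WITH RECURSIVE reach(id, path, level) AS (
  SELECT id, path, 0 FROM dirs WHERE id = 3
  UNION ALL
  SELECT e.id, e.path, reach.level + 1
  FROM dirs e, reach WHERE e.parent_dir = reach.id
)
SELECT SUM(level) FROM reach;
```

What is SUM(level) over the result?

10

Base: id=3 (cache) at level 0.
Iteration 1: rows with parent_dir in {3} -> media (id 5, level 1), opt (id 8, level 1).
Iteration 2: rows with parent_dir in {5,8} -> data (id 7, level 2).
Iteration 3: rows with parent_dir in {7} -> docs (id 9, level 3), photos (id 10, level 3).
Iteration 4: no rows with parent_dir in {9,10}; recursion stops.
SUM(level) = 0 + 1 + 1 + 2 + 3 + 3 = 10.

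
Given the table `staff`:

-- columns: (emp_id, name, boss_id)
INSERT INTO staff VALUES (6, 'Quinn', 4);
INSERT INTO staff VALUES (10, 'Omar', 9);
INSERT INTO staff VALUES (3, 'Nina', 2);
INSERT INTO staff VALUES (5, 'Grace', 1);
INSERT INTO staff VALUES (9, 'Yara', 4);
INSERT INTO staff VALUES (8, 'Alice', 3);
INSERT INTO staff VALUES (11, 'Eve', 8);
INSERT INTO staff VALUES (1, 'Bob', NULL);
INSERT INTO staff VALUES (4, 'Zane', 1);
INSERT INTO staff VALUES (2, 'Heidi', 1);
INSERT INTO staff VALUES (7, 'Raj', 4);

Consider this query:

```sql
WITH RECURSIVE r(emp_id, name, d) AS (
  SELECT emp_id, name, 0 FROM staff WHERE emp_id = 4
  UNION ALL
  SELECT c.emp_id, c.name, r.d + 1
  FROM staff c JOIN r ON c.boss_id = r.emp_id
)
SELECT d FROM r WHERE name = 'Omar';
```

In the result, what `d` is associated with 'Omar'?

2

Base: emp_id=4 (Zane) at d 0.
Iteration 1: rows with boss_id in {4} -> Quinn (id 6, d 1), Raj (id 7, d 1), Yara (id 9, d 1).
Iteration 2: rows with boss_id in {6,7,9} -> Omar (id 10, d 2).
Iteration 3: no rows with boss_id in {10}; recursion stops.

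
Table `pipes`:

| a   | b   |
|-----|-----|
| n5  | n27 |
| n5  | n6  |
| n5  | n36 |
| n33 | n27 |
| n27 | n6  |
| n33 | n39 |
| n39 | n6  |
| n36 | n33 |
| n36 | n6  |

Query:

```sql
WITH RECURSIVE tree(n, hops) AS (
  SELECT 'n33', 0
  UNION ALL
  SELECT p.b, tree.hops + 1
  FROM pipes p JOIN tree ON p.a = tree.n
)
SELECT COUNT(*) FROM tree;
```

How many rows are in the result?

5

Base: (n33, hops=0).
Iteration 1: edges from {n33} -> (n27, hops=1), (n39, hops=1).
Iteration 2: edges from {n27,n39} -> (n6, hops=2) x2. [UNION ALL keeps all 2 new rows, including repeats]
Iteration 3: no outgoing edges from {n6}; recursion stops.
Total rows emitted: 5.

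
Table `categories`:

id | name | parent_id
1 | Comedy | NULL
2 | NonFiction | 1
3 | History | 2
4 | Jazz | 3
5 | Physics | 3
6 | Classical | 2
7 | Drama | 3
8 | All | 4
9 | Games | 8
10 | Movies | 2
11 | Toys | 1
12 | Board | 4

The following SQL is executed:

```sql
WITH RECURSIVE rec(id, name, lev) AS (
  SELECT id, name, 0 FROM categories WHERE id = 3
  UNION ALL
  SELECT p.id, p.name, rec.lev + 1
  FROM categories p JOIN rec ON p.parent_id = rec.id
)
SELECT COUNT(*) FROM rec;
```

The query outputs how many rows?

7

Base: id=3 (History) at lev 0.
Iteration 1: rows with parent_id in {3} -> Jazz (id 4, lev 1), Physics (id 5, lev 1), Drama (id 7, lev 1).
Iteration 2: rows with parent_id in {4,5,7} -> All (id 8, lev 2), Board (id 12, lev 2).
Iteration 3: rows with parent_id in {8,12} -> Games (id 9, lev 3).
Iteration 4: no rows with parent_id in {9}; recursion stops.
Total rows emitted: 7.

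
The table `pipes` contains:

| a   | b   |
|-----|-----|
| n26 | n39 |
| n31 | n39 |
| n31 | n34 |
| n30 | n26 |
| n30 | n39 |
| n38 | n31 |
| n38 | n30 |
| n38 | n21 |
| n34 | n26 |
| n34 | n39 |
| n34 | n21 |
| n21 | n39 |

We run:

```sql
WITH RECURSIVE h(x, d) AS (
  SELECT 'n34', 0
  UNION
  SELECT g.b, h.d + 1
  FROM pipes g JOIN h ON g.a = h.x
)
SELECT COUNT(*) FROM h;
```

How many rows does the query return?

Base: (n34, d=0).
Iteration 1: edges from {n34} -> (n21, d=1), (n26, d=1), (n39, d=1).
Iteration 2: edges from {n21,n26,n39} -> (n39, d=2). [UNION drops 1 duplicate row(s)]
Iteration 3: no outgoing edges from {n39}; recursion stops.
Total rows emitted: 5.

5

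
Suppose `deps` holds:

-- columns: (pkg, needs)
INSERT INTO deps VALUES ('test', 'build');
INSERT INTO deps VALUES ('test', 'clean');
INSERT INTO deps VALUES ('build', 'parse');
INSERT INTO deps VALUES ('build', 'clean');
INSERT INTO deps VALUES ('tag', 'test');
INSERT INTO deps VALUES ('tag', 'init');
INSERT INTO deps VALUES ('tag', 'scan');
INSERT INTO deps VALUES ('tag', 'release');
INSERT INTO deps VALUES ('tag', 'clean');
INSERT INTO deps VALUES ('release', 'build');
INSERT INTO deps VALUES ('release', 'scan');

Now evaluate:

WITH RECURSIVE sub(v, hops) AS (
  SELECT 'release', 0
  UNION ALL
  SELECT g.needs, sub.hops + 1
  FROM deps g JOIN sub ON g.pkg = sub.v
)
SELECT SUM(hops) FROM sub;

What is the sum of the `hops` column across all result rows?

6

Base: (release, hops=0).
Iteration 1: edges from {release} -> (build, hops=1), (scan, hops=1).
Iteration 2: edges from {build,scan} -> (clean, hops=2), (parse, hops=2).
Iteration 3: no outgoing edges from {clean,parse}; recursion stops.
SUM(hops) = 0 + 1 + 1 + 2 + 2 = 6.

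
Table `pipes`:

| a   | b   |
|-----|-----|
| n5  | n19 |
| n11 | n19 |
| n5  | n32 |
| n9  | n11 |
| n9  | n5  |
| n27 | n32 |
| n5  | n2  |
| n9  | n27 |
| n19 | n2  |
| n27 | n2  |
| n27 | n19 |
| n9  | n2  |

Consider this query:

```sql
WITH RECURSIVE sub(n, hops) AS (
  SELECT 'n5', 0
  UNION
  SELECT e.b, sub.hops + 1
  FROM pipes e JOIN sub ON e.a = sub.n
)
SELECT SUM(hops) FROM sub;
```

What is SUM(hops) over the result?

Base: (n5, hops=0).
Iteration 1: edges from {n5} -> (n19, hops=1), (n2, hops=1), (n32, hops=1).
Iteration 2: edges from {n19,n2,n32} -> (n2, hops=2).
Iteration 3: no outgoing edges from {n2}; recursion stops.
SUM(hops) = 0 + 1 + 1 + 1 + 2 = 5.

5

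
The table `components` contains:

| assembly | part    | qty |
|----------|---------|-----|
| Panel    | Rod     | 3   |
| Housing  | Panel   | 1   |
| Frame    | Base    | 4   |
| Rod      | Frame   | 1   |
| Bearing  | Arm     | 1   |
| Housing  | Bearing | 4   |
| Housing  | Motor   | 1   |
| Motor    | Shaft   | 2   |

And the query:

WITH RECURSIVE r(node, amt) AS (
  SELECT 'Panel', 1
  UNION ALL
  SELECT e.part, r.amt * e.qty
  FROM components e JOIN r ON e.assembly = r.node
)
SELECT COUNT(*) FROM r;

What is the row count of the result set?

Base: (Panel, amt=1).
Iteration 1: components of {Panel} -> Rod = 1*3 = 3.
Iteration 2: components of {Rod} -> Frame = 3*1 = 3.
Iteration 3: components of {Frame} -> Base = 3*4 = 12.
Iteration 4: no further components; recursion stops.
Total rows emitted: 4.

4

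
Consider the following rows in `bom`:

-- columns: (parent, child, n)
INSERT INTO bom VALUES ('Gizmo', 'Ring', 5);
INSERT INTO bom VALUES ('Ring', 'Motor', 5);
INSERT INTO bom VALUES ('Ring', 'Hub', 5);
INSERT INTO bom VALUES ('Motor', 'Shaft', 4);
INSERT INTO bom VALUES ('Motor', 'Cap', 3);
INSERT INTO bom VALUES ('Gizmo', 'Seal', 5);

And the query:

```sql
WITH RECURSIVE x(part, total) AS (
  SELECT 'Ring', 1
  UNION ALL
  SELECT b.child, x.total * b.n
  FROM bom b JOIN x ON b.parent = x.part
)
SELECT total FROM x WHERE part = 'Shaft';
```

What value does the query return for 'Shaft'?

20

Base: (Ring, total=1).
Iteration 1: components of {Ring} -> Hub = 1*5 = 5, Motor = 1*5 = 5.
Iteration 2: components of {Hub,Motor} -> Cap = 5*3 = 15, Shaft = 5*4 = 20.
Iteration 3: no further components; recursion stops.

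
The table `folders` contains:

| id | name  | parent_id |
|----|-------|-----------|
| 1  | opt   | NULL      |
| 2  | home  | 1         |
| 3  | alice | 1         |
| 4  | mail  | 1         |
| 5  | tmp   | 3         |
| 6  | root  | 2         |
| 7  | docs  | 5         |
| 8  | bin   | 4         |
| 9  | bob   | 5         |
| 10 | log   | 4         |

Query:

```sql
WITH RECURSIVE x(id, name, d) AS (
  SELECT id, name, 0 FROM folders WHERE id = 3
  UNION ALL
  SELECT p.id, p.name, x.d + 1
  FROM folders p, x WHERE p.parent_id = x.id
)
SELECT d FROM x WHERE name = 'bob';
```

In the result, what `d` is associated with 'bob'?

2

Base: id=3 (alice) at d 0.
Iteration 1: rows with parent_id in {3} -> tmp (id 5, d 1).
Iteration 2: rows with parent_id in {5} -> docs (id 7, d 2), bob (id 9, d 2).
Iteration 3: no rows with parent_id in {7,9}; recursion stops.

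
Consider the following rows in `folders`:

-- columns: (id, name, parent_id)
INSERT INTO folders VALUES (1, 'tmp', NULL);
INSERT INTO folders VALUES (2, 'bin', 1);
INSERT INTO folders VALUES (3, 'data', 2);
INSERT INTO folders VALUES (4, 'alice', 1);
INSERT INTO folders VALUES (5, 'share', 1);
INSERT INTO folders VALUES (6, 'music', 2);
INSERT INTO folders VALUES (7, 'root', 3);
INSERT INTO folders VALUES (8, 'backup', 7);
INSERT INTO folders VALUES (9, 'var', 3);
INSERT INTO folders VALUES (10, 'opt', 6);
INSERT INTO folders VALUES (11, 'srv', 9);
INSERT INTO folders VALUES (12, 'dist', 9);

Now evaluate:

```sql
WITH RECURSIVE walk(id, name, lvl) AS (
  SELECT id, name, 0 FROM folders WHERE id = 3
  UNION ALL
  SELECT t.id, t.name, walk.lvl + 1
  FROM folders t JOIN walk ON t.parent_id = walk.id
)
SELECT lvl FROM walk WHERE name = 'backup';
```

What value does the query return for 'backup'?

2

Base: id=3 (data) at lvl 0.
Iteration 1: rows with parent_id in {3} -> root (id 7, lvl 1), var (id 9, lvl 1).
Iteration 2: rows with parent_id in {7,9} -> backup (id 8, lvl 2), srv (id 11, lvl 2), dist (id 12, lvl 2).
Iteration 3: no rows with parent_id in {8,11,12}; recursion stops.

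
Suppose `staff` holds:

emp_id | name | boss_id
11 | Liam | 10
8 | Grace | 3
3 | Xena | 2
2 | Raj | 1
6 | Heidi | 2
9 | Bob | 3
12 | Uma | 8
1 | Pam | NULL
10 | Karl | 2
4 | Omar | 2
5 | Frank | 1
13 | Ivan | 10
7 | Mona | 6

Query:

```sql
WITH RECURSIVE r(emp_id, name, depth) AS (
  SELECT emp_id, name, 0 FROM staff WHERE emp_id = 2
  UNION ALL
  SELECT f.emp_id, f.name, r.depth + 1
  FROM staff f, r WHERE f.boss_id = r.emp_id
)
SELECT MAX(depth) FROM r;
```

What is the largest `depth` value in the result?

Base: emp_id=2 (Raj) at depth 0.
Iteration 1: rows with boss_id in {2} -> Xena (id 3, depth 1), Omar (id 4, depth 1), Heidi (id 6, depth 1), Karl (id 10, depth 1).
Iteration 2: rows with boss_id in {3,4,6,10} -> Mona (id 7, depth 2), Grace (id 8, depth 2), Bob (id 9, depth 2), Liam (id 11, depth 2), Ivan (id 13, depth 2).
Iteration 3: rows with boss_id in {7,8,9,11,13} -> Uma (id 12, depth 3).
Iteration 4: no rows with boss_id in {12}; recursion stops.
depth values: 0, 1, 1, 1, 1, 2, 2, 2, 2, 2, 3; the maximum is 3.

3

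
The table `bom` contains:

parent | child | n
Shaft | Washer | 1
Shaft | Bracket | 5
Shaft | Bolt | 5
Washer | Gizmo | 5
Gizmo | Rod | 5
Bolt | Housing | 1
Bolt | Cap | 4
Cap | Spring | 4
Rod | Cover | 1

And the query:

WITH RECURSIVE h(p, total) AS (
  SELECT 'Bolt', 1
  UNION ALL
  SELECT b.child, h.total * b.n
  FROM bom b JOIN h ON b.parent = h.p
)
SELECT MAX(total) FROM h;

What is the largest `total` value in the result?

16

Base: (Bolt, total=1).
Iteration 1: components of {Bolt} -> Cap = 1*4 = 4, Housing = 1*1 = 1.
Iteration 2: components of {Cap,Housing} -> Spring = 4*4 = 16.
Iteration 3: no further components; recursion stops.
total values: 1, 1, 4, 16; the maximum is 16.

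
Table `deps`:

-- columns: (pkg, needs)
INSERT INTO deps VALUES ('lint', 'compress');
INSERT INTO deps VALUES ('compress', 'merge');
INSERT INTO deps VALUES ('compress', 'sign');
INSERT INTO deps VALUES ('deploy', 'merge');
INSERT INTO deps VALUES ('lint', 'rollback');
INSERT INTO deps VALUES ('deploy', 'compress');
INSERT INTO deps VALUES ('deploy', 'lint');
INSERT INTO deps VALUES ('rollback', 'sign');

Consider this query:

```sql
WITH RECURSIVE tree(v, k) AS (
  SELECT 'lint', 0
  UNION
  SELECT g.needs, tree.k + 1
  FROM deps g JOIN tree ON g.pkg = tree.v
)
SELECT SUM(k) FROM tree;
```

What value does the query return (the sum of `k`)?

6

Base: (lint, k=0).
Iteration 1: edges from {lint} -> (compress, k=1), (rollback, k=1).
Iteration 2: edges from {compress,rollback} -> (merge, k=2), (sign, k=2). [UNION drops 1 duplicate row(s)]
Iteration 3: no outgoing edges from {merge,sign}; recursion stops.
SUM(k) = 0 + 1 + 1 + 2 + 2 = 6.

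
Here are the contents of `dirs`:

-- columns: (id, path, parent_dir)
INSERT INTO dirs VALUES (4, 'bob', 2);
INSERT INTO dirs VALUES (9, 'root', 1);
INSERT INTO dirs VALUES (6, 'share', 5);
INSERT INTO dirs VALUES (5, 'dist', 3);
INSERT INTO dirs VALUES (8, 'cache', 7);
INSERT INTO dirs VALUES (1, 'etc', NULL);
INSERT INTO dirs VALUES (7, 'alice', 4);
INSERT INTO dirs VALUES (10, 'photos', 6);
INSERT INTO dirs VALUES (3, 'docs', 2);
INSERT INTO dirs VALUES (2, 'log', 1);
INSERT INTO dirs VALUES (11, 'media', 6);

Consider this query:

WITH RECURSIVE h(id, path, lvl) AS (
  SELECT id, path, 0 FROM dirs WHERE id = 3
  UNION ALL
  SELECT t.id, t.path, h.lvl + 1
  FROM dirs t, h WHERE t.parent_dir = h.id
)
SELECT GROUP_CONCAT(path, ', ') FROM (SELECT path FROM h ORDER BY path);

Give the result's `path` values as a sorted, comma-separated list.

dist, docs, media, photos, share

Base: id=3 (docs) at lvl 0.
Iteration 1: rows with parent_dir in {3} -> dist (id 5, lvl 1).
Iteration 2: rows with parent_dir in {5} -> share (id 6, lvl 2).
Iteration 3: rows with parent_dir in {6} -> photos (id 10, lvl 3), media (id 11, lvl 3).
Iteration 4: no rows with parent_dir in {10,11}; recursion stops.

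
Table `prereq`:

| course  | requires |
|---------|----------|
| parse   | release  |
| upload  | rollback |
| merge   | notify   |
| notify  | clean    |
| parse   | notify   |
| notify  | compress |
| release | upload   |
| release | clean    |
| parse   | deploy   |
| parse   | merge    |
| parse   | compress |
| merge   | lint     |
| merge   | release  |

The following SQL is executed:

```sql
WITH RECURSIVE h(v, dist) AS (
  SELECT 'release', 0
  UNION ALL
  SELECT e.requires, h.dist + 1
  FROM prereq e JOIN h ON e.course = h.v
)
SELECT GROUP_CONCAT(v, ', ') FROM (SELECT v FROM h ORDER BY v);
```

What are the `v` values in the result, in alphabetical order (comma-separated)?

Base: (release, dist=0).
Iteration 1: edges from {release} -> (clean, dist=1), (upload, dist=1).
Iteration 2: edges from {clean,upload} -> (rollback, dist=2).
Iteration 3: no outgoing edges from {rollback}; recursion stops.

clean, release, rollback, upload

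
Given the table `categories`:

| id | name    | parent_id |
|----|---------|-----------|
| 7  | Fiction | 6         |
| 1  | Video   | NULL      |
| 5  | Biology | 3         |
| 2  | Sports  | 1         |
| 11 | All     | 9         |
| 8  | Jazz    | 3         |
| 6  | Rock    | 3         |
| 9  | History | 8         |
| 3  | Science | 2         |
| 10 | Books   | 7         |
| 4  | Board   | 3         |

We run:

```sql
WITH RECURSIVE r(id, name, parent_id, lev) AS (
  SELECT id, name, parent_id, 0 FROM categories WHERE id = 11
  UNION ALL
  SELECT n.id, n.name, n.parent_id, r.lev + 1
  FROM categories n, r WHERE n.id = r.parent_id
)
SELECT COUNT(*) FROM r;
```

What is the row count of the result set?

Base: id=11 (All), parent_id=9, lev 0.
Iteration 1: join on id=9 -> History (id 9, parent_id=8, lev 1).
Iteration 2: join on id=8 -> Jazz (id 8, parent_id=3, lev 2).
Iteration 3: join on id=3 -> Science (id 3, parent_id=2, lev 3).
Iteration 4: join on id=2 -> Sports (id 2, parent_id=1, lev 4).
Iteration 5: join on id=1 -> Video (id 1, parent_id=NULL, lev 5).
Iteration 6: parent_id is NULL; no match; recursion stops.
Total rows emitted: 6.

6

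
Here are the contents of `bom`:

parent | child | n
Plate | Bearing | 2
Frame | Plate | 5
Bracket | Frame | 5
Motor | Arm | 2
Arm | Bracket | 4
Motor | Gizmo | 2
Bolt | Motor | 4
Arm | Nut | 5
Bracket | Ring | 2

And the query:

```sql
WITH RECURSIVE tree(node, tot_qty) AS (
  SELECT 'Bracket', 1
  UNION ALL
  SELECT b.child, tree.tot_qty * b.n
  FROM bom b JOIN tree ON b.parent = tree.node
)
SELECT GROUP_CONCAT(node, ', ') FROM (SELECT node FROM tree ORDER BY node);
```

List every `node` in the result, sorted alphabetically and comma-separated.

Bearing, Bracket, Frame, Plate, Ring

Base: (Bracket, tot_qty=1).
Iteration 1: components of {Bracket} -> Frame = 1*5 = 5, Ring = 1*2 = 2.
Iteration 2: components of {Frame,Ring} -> Plate = 5*5 = 25.
Iteration 3: components of {Plate} -> Bearing = 25*2 = 50.
Iteration 4: no further components; recursion stops.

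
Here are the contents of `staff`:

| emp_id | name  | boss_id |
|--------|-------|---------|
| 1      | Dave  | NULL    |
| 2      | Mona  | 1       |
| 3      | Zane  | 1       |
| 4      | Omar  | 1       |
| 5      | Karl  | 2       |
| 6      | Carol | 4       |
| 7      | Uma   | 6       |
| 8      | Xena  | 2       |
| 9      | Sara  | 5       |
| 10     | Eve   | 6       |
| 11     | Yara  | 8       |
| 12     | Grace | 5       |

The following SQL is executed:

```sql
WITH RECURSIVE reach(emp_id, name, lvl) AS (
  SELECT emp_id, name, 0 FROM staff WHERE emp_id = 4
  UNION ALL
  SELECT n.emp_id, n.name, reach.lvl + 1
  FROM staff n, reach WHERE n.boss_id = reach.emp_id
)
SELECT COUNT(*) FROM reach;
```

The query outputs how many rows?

Base: emp_id=4 (Omar) at lvl 0.
Iteration 1: rows with boss_id in {4} -> Carol (id 6, lvl 1).
Iteration 2: rows with boss_id in {6} -> Uma (id 7, lvl 2), Eve (id 10, lvl 2).
Iteration 3: no rows with boss_id in {7,10}; recursion stops.
Total rows emitted: 4.

4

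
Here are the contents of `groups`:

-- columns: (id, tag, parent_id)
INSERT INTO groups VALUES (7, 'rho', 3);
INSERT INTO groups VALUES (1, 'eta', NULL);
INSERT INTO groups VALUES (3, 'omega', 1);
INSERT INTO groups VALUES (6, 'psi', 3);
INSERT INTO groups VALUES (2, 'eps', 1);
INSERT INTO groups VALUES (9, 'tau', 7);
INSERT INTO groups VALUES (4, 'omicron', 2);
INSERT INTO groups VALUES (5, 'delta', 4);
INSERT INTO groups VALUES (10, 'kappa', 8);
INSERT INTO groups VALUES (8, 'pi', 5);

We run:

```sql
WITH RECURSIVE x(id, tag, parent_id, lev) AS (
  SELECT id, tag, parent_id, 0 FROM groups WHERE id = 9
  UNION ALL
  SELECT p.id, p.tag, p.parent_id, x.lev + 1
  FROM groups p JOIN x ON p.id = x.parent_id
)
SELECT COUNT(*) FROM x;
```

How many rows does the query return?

4

Base: id=9 (tau), parent_id=7, lev 0.
Iteration 1: join on id=7 -> rho (id 7, parent_id=3, lev 1).
Iteration 2: join on id=3 -> omega (id 3, parent_id=1, lev 2).
Iteration 3: join on id=1 -> eta (id 1, parent_id=NULL, lev 3).
Iteration 4: parent_id is NULL; no match; recursion stops.
Total rows emitted: 4.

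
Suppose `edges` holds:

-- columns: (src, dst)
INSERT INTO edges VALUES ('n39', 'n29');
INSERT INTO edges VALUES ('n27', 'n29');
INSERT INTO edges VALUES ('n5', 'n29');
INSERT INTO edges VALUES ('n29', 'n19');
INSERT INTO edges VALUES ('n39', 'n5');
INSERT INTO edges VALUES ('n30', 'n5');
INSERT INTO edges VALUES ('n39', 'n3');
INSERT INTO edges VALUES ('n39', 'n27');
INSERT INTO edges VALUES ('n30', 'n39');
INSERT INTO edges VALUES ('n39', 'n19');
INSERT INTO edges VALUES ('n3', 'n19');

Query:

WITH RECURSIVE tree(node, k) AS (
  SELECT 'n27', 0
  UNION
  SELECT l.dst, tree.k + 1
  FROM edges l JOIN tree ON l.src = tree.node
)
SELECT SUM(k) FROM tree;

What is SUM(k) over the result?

3

Base: (n27, k=0).
Iteration 1: edges from {n27} -> (n29, k=1).
Iteration 2: edges from {n29} -> (n19, k=2).
Iteration 3: no outgoing edges from {n19}; recursion stops.
SUM(k) = 0 + 1 + 2 = 3.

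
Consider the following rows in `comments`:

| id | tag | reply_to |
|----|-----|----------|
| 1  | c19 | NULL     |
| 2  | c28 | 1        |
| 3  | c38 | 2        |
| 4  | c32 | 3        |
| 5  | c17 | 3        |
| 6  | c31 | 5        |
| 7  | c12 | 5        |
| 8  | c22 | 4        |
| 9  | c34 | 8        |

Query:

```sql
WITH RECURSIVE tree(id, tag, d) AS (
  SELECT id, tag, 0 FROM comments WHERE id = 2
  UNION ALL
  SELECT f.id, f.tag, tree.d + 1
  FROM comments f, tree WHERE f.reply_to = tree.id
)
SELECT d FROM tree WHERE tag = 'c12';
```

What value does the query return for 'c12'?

Base: id=2 (c28) at d 0.
Iteration 1: rows with reply_to in {2} -> c38 (id 3, d 1).
Iteration 2: rows with reply_to in {3} -> c32 (id 4, d 2), c17 (id 5, d 2).
Iteration 3: rows with reply_to in {4,5} -> c31 (id 6, d 3), c12 (id 7, d 3), c22 (id 8, d 3).
Iteration 4: rows with reply_to in {6,7,8} -> c34 (id 9, d 4).
Iteration 5: no rows with reply_to in {9}; recursion stops.

3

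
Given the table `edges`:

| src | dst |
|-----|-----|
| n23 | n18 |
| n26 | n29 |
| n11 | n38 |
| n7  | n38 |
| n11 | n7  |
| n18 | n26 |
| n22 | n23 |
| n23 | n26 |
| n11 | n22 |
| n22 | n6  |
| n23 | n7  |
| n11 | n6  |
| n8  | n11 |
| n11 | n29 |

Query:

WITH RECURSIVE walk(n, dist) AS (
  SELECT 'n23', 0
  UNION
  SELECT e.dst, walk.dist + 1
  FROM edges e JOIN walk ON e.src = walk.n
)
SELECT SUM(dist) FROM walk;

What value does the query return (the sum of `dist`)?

12

Base: (n23, dist=0).
Iteration 1: edges from {n23} -> (n18, dist=1), (n26, dist=1), (n7, dist=1).
Iteration 2: edges from {n18,n26,n7} -> (n26, dist=2), (n29, dist=2), (n38, dist=2).
Iteration 3: edges from {n26,n29,n38} -> (n29, dist=3).
Iteration 4: no outgoing edges from {n29}; recursion stops.
SUM(dist) = 0 + 1 + 1 + 1 + 2 + 2 + 2 + 3 = 12.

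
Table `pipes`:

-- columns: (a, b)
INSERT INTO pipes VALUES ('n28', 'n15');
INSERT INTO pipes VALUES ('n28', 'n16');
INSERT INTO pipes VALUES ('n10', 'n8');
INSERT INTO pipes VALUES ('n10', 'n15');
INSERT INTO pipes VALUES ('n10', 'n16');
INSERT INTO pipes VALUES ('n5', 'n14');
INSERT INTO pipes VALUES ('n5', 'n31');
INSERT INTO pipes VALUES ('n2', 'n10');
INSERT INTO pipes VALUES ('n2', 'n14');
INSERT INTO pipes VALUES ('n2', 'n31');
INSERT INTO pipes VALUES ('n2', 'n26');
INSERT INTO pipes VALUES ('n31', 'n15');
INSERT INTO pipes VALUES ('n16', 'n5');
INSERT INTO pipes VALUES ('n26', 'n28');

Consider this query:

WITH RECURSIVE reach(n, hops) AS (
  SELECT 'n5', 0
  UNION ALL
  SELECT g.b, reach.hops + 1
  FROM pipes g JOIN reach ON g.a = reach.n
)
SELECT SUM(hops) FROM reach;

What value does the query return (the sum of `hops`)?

4

Base: (n5, hops=0).
Iteration 1: edges from {n5} -> (n14, hops=1), (n31, hops=1).
Iteration 2: edges from {n14,n31} -> (n15, hops=2).
Iteration 3: no outgoing edges from {n15}; recursion stops.
SUM(hops) = 0 + 1 + 1 + 2 = 4.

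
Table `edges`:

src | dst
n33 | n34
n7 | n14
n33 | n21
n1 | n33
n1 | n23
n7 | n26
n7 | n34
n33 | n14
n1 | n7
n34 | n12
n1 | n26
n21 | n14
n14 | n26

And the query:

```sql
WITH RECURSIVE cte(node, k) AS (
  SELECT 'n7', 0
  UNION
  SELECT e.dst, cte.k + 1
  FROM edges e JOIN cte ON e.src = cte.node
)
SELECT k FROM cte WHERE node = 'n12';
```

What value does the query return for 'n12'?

2

Base: (n7, k=0).
Iteration 1: edges from {n7} -> (n14, k=1), (n26, k=1), (n34, k=1).
Iteration 2: edges from {n14,n26,n34} -> (n12, k=2), (n26, k=2).
Iteration 3: no outgoing edges from {n12,n26}; recursion stops.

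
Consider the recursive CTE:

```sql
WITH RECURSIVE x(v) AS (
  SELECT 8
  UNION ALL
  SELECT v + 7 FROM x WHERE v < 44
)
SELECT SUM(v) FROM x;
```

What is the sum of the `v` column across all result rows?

203

Base: v=8.
Iteration 1: 8 < 44 holds -> v = 8 + 7 = 15.
Iteration 2: 15 < 44 holds -> v = 15 + 7 = 22.
Iteration 3: 22 < 44 holds -> v = 22 + 7 = 29.
Iteration 4: 29 < 44 holds -> v = 29 + 7 = 36.
Iteration 5: 36 < 44 holds -> v = 36 + 7 = 43.
Iteration 6: 43 < 44 holds -> v = 43 + 7 = 50.
Iteration 7: 50 < 44 fails; recursion stops.
SUM(v) = 8 + 15 + 22 + 29 + 36 + 43 + 50 = 203.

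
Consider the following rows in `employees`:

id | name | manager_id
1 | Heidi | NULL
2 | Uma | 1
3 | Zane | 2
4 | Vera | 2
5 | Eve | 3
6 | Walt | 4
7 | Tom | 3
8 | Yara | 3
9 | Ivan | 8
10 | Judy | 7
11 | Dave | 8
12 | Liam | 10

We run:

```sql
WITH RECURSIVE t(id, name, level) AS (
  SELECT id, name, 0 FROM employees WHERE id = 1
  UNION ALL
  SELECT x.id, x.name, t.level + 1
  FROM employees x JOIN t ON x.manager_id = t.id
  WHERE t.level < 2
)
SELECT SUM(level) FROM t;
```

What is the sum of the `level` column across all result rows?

5

Base: id=1 (Heidi) at level 0.
Iteration 1: rows with manager_id in {1} -> Uma (id 2, level 1).
Iteration 2: rows with manager_id in {2} -> Zane (id 3, level 2), Vera (id 4, level 2).
Iteration 3: level < 2 fails for all current rows; recursion stops.
SUM(level) = 0 + 1 + 2 + 2 = 5.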